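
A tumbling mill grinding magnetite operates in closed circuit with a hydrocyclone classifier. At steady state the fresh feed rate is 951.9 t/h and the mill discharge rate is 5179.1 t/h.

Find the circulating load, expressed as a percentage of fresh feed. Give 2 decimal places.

Discharge = new feed + return, hence
R = M − F = 5179.1 − 951.9 = 4227.2 t/h
CL = 100·R/F = 100·4227.2/951.9 = 444.08 %

CL = 444.08 %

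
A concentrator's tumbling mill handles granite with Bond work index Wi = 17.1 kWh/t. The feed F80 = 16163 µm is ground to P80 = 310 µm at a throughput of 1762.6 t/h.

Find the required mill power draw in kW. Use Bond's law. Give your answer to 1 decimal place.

P = 14747.9 kW

W = 10 Wi (P80^-0.5 − F80^-0.5)
W = 10·17.1·(1/√310 − 1/√16163) = 10·17.1·(0.048930) = 8.3671 kWh/t
Mill draw = 8.3671 × 1762.6 = 14747.9 kW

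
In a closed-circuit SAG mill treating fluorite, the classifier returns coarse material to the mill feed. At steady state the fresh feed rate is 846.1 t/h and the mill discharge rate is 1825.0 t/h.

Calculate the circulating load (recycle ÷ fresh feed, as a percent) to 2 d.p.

CL = 115.70 %

Discharge = new feed + return, hence
R = M − F = 1825.0 − 846.1 = 978.9 t/h
CL = 100·R/F = 100·978.9/846.1 = 115.70 %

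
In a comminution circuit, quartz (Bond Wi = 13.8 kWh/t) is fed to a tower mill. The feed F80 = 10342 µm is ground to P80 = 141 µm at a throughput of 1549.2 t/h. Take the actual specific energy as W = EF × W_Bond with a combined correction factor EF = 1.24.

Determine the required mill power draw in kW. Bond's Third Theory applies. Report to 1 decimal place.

P = 19718.6 kW

W = 10 Wi (1/√P80 − 1/√F80)  [Bond]
W = 10·13.8·(1/√141 − 1/√10342) = 10·13.8·(0.074382) = 10.2647 kWh/t
W_actual = 1.24 × 10.2647 = 12.7282 kWh/t
P = W·T = 12.7282·1549.2 = 19718.6 kW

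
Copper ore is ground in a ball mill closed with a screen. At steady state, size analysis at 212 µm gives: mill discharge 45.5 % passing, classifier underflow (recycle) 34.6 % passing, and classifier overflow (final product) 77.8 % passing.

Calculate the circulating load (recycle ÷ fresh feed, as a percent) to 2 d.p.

Let r = R/F. Size balance at 212 µm:
(1+r)·d = r·u + o ⇒ r = (o−d)/(d−u)
r = (77.8 − 45.5)/(45.5 − 34.6) = 32.3/10.9 = 2.9633
CL = 100·r = 296.33 %

CL = 296.33 %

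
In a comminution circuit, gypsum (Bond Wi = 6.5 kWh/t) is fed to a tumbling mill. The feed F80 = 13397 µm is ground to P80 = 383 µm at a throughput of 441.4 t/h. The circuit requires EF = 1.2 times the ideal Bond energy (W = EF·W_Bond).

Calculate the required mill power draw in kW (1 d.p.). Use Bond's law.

P = 1461.8 kW

W = 10 Wi (1/√P80 − 1/√F80)  [Bond]
W = 10·6.5·(1/√383 − 1/√13397) = 10·6.5·(0.042458) = 2.7598 kWh/t
Apply correction: 2.7598 × 1.2 = 3.3117 kWh/t
P = W·T = 3.3117·441.4 = 1461.8 kW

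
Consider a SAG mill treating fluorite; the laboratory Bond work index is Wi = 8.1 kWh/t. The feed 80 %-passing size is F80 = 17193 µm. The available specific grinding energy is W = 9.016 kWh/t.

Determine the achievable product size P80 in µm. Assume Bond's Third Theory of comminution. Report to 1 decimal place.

P80 = 70.7 µm

W = 10 Wi (P80^-0.5 − F80^-0.5)
⇒ 1/√P80 = W/(10·Wi) + 1/√F80
  = 9.0160/(10·8.1) + 1/√17193 = 0.111309 + 0.007626 = 0.118935
P80 = (1/0.118935)² = 8.4079² = 70.69 µm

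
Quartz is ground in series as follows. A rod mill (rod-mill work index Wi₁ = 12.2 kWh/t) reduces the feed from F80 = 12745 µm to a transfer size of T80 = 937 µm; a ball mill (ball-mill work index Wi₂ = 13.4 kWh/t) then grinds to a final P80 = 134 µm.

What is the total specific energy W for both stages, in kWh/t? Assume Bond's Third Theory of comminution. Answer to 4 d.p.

W = 10.1032 kWh/t

W = 10·Wi·(P80^(-½) − F80^(-½))
Stage 1 (12745→937 µm, Wi₁=12.2): W₁ = 10·12.2·(0.032669 − 0.008858) = 2.9049 kWh/t
Stage 2 (937→134 µm, Wi₂=13.4): W₂ = 10·13.4·(0.086387 − 0.032669) = 7.1982 kWh/t
W = W₁ + W₂ = 2.9049 + 7.1982 = 10.1032 kWh/t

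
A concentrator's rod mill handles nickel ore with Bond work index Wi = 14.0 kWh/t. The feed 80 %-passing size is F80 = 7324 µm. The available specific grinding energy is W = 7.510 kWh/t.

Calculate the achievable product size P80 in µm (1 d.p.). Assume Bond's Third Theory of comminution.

P80 = 234.3 µm

W = 10 Wi (1/√P80 − 1/√F80)  [Bond]
1/√P80 = 1/√F80 + W/(10·Wi)
  = 7.5100/(10·14.0) + 1/√7324 = 0.053643 + 0.011685 = 0.065328
P80 = (1/0.065328)² = 15.3074² = 234.32 µm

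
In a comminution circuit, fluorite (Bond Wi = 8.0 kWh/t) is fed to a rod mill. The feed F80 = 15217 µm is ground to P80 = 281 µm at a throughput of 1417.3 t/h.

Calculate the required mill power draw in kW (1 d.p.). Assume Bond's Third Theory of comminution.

P = 5844.8 kW

W = 10 Wi (P80^-0.5 − F80^-0.5)
W = 10·8.0·(1/√281 − 1/√15217) = 10·8.0·(0.051548) = 4.1239 kWh/t
P_mill = W·ṁ = 4.1239·1417.3 = 5844.8 kW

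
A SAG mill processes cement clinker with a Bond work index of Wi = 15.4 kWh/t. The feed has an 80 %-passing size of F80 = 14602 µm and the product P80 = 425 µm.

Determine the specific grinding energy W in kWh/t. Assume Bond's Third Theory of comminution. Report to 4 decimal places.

W_Bond = 10·Wi·(1/√P₈₀ − 1/√F₈₀)
1/√425 = 0.048507;  1/√14602 = 0.008275
W = 10·15.4·(0.048507 − 0.008275) = 6.1957 kWh/t

W = 6.1957 kWh/t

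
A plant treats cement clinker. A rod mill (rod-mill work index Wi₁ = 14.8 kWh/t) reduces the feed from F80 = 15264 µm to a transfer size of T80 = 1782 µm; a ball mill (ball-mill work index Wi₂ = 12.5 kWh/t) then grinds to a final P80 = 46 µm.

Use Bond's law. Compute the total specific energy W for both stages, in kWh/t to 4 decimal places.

Bond:  W = 10 Wi (1/√P − 1/√F)
Stage 1 (15264→1782 µm, Wi₁=14.8): W₁ = 10·14.8·(0.023689 − 0.008094) = 2.3080 kWh/t
Stage 2 (1782→46 µm, Wi₂=12.5): W₂ = 10·12.5·(0.147442 − 0.023689) = 15.4691 kWh/t
W = W₁ + W₂ = 2.3080 + 15.4691 = 17.7772 kWh/t

W = 17.7772 kWh/t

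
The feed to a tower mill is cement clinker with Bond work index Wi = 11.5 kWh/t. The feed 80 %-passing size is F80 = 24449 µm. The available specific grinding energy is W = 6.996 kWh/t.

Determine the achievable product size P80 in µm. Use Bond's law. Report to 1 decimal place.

P80 = 221.2 µm

W = 10 Wi / √P80 − 10 Wi / √F80
⇒ 1/√P80 = W/(10·Wi) + 1/√F80
  = 6.9960/(10·11.5) + 1/√24449 = 0.060835 + 0.006395 = 0.067230
P80 = (1/0.067230)² = 14.8743² = 221.24 µm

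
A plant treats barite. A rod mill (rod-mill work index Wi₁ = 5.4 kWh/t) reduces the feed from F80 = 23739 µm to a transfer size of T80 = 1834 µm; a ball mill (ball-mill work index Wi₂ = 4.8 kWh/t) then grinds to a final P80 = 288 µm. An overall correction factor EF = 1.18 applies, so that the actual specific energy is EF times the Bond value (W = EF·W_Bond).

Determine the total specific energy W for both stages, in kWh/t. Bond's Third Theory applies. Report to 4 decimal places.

Bond:  W = 10 Wi (1/√P − 1/√F)
Stage 1 (23739→1834 µm, Wi₁=5.4): W₁ = 10·5.4·(0.023351 − 0.006490) = 0.9105 kWh/t
Stage 2 (1834→288 µm, Wi₂=4.8): W₂ = 10·4.8·(0.058926 − 0.023351) = 1.7076 kWh/t
W = W₁ + W₂ = 0.9105 + 1.7076 = 2.6181 kWh/t
Apply correction: 2.6181 × 1.18 = 3.0893 kWh/t

W = 3.0893 kWh/t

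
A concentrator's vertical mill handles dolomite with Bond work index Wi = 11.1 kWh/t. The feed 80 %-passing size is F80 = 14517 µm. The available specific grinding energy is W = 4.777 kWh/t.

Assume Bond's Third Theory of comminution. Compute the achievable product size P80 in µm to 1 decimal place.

P80 = 379.5 µm

W = 10·Wi·(P80^(-½) − F80^(-½))
P80^(−½) = W/(10 Wi) + F80^(−½)
  = 4.7770/(10·11.1) + 1/√14517 = 0.043036 + 0.008300 = 0.051336
P80 = (1/0.051336)² = 19.4796² = 379.46 µm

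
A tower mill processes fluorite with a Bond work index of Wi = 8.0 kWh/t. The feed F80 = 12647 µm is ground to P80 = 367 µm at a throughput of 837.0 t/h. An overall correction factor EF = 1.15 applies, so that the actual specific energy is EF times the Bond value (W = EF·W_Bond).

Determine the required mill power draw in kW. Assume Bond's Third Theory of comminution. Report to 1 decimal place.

W = 10·Wi·(P80^(-½) − F80^(-½))
W = 10·8.0·(1/√367 − 1/√12647) = 10·8.0·(0.043307) = 3.4646 kWh/t
Apply correction: 3.4646 × 1.15 = 3.9843 kWh/t
Power = W × throughput = 3.9843 kWh/t × 837.0 t/h = 3334.8 kW

P = 3334.8 kW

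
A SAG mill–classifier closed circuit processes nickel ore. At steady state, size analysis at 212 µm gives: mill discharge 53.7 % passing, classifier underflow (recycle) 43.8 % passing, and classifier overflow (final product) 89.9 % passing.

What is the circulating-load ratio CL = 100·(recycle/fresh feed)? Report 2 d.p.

Classifier node, passing 212 µm:
r = (o − d)/(d − u)
r = (89.9 − 53.7)/(53.7 − 43.8) = 36.2/9.9 = 3.6566
CL = 100·r = 365.66 %

CL = 365.66 %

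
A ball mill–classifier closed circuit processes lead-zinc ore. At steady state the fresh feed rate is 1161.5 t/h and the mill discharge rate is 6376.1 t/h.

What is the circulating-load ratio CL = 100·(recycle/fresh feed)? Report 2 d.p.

Mill node: discharge = fresh + recycle.
R = M − F = 6376.1 − 1161.5 = 5214.6 t/h
CL = 100·R/F = 100·5214.6/1161.5 = 448.95 %

CL = 448.95 %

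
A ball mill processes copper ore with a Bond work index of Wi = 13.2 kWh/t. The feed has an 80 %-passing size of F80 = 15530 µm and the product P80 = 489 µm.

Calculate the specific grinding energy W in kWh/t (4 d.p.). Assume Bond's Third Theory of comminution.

W = 4.9100 kWh/t

W = 10·Wi·(P80^(-½) − F80^(-½))
1/√489 = 0.045222;  1/√15530 = 0.008024
W = 10·13.2·(0.045222 − 0.008024) = 4.9100 kWh/t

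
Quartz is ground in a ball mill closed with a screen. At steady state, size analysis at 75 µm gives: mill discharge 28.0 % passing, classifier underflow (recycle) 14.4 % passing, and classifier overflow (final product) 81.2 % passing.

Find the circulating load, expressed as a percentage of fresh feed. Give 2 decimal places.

CL = 391.18 %

Let r = R/F. Size balance at 75 µm:
r = (o − d)/(d − u)
r = (81.2 − 28.0)/(28.0 − 14.4) = 53.2/13.6 = 3.9118
CL = 100·r = 391.18 %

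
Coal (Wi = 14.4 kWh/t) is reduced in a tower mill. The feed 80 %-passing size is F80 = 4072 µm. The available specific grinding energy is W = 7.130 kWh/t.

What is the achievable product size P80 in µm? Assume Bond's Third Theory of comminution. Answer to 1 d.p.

W = 10·Wi·[P80^(−½) − F80^(−½)]
⇒ 1/√P80 = W/(10 Wi) + 1/√F80
  = 7.1300/(10·14.4) + 1/√4072 = 0.049514 + 0.015671 = 0.065185
P80 = (1/0.065185)² = 15.3410² = 235.35 µm

P80 = 235.3 µm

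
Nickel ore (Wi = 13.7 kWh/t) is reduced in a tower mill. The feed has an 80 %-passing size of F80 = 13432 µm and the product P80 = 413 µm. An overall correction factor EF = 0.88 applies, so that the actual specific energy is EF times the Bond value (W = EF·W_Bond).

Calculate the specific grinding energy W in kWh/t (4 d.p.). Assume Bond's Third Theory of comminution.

W = 4.8921 kWh/t

Bond:  W = 10 Wi (1/√P − 1/√F)
1/√413 = 0.049207;  1/√13432 = 0.008628
W = 10·13.7·(0.049207 − 0.008628) = 5.5592 kWh/t
With EF = 0.88: W = 5.5592·0.88 = 4.8921 kWh/t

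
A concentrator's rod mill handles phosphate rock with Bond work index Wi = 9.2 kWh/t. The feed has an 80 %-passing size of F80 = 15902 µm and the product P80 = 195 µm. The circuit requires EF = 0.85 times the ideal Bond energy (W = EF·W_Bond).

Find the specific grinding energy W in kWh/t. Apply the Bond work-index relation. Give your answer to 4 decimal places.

W = 10 Wi (1/√P80 − 1/√F80)  [Bond]
1/√195 = 0.071611;  1/√15902 = 0.007930
W = 10·9.2·(0.071611 − 0.007930) = 5.8587 kWh/t
With EF = 0.85: W = 5.8587·0.85 = 4.9799 kWh/t

W = 4.9799 kWh/t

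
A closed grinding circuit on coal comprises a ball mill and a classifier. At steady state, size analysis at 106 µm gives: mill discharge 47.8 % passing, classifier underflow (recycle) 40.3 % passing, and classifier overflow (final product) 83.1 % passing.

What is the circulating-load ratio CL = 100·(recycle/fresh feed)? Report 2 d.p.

CL = 470.67 %

Balance %-passing 106 µm (r = R/F):
d + r·d = r·u + o → r(d−u) = o−d
r = (83.1 − 47.8)/(47.8 − 40.3) = 35.3/7.5 = 4.7067
CL = 100·r = 470.67 %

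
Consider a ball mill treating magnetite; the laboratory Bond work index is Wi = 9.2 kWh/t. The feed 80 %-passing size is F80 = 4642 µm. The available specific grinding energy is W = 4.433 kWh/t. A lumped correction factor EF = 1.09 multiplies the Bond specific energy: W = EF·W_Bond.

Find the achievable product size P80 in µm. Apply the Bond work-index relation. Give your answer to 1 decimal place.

W = 10 Wi (P80^-0.5 − F80^-0.5)
W_Bond = W / EF = 4.433 / 1.09 = 4.0670 kWh/t
P80^(−½) = W_Bond/(10 Wi) + F80^(−½)
  = 4.0670/(10·9.2) + 1/√4642 = 0.044206 + 0.014677 = 0.058884
P80 = (1/0.058884)² = 16.9827² = 288.41 µm

P80 = 288.4 µm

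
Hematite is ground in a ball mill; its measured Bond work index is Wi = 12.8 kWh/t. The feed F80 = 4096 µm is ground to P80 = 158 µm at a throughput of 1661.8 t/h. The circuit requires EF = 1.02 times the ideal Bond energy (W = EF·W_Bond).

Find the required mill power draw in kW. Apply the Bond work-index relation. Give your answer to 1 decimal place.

W = 10·Wi·[P80^(−½) − F80^(−½)]
W = 10·12.8·(1/√158 − 1/√4096) = 10·12.8·(0.063931) = 8.1831 kWh/t
With EF = 1.02: W = 8.1831·1.02 = 8.3468 kWh/t
Mill draw = 8.3468 × 1661.8 = 13870.7 kW

P = 13870.7 kW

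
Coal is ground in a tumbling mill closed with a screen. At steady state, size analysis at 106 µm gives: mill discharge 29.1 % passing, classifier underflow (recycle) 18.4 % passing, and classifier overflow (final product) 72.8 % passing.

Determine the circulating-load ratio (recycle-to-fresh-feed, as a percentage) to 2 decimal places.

Mass balance on the −106 µm fraction:
(1+r)d = ru + o → r = (o−d)/(d−u)
r = (72.8 − 29.1)/(29.1 − 18.4) = 43.7/10.7 = 4.0841
CL = 100·r = 408.41 %

CL = 408.41 %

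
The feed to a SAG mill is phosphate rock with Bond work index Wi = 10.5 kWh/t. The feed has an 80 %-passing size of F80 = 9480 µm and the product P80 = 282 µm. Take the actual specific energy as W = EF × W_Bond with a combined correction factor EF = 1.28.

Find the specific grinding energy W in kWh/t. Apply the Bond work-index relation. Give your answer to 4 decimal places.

W_Bond = 10·Wi·(1/√P₈₀ − 1/√F₈₀)
1/√282 = 0.059549;  1/√9480 = 0.010271
W = 10·10.5·(0.059549 − 0.010271) = 5.1742 kWh/t
W_actual = 1.28 × 5.1742 = 6.6230 kWh/t

W = 6.6230 kWh/t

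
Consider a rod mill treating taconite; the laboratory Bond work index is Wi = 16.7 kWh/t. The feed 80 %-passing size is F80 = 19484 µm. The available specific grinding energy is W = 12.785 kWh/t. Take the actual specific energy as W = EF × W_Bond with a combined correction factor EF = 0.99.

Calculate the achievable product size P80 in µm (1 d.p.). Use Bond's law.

P80 = 140.1 µm

W = 10 Wi (P80^-0.5 − F80^-0.5)
W_Bond = W / EF = 12.785 / 0.99 = 12.9141 kWh/t
P80^(−½) = W_Bond/(10 Wi) + F80^(−½)
  = 12.9141/(10·16.7) + 1/√19484 = 0.077330 + 0.007164 = 0.084494
P80 = (1/0.084494)² = 11.8351² = 140.07 µm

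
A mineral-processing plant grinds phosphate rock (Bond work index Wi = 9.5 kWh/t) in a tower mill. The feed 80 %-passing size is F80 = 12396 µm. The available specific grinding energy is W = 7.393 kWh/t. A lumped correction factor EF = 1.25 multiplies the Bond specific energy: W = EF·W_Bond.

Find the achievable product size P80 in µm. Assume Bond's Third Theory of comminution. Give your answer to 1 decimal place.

Bond:  W = 10 Wi (1/√P − 1/√F)
W_Bond = W / EF = 7.393 / 1.25 = 5.9144 kWh/t
⇒ 1/√P80 = W_Bond/(10 Wi) + 1/√F80
  = 5.9144/(10·9.5) + 1/√12396 = 0.062257 + 0.008982 = 0.071239
P80 = (1/0.071239)² = 14.0373² = 197.05 µm

P80 = 197.0 µm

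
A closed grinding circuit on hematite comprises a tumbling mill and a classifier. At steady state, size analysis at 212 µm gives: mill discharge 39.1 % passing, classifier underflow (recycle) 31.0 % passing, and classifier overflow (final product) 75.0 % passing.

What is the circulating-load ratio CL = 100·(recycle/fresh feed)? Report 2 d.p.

Two-product formula at 212 µm:
(1+r)·d = r·u + o ⇒ r = (o−d)/(d−u)
r = (75.0 − 39.1)/(39.1 − 31.0) = 35.9/8.1 = 4.4321
CL = 100·r = 443.21 %

CL = 443.21 %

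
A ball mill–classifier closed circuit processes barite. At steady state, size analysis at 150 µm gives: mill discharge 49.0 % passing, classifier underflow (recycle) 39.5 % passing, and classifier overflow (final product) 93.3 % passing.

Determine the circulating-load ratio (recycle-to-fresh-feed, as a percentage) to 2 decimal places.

Mass balance on the −150 µm fraction:
r = (o − d)/(d − u)
r = (93.3 − 49.0)/(49.0 − 39.5) = 44.3/9.5 = 4.6632
CL = 100·r = 466.32 %

CL = 466.32 %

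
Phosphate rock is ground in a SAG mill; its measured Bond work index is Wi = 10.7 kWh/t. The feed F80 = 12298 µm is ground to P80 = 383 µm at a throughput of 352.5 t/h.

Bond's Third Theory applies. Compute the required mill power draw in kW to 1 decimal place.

P = 1587.2 kW

W_Bond = 10·Wi·(1/√P₈₀ − 1/√F₈₀)
W = 10·10.7·(1/√383 − 1/√12298) = 10·10.7·(0.042080) = 4.5026 kWh/t
P_mill = W·ṁ = 4.5026·352.5 = 1587.2 kW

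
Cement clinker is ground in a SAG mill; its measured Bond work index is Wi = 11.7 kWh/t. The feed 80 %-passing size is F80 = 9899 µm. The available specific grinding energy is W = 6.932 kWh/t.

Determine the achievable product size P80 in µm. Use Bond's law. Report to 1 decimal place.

W = 10 Wi / √P80 − 10 Wi / √F80
⇒ 1/√P80 = W/(10 Wi) + 1/√F80
  = 6.9320/(10·11.7) + 1/√9899 = 0.059248 + 0.010051 = 0.069299
P80 = (1/0.069299)² = 14.4303² = 208.23 µm

P80 = 208.2 µm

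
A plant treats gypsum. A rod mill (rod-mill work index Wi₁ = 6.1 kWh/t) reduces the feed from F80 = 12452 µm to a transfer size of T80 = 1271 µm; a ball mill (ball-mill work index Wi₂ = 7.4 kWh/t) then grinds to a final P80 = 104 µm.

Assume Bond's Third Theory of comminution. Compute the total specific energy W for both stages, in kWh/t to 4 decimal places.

Bond: W = 10·Wi·(1/√P80 − 1/√F80)
Stage 1 (12452→1271 µm, Wi₁=6.1): W₁ = 10·6.1·(0.028050 − 0.008961) = 1.1644 kWh/t
Stage 2 (1271→104 µm, Wi₂=7.4): W₂ = 10·7.4·(0.098058 − 0.028050) = 5.1806 kWh/t
W = W₁ + W₂ = 1.1644 + 5.1806 = 6.3450 kWh/t

W = 6.3450 kWh/t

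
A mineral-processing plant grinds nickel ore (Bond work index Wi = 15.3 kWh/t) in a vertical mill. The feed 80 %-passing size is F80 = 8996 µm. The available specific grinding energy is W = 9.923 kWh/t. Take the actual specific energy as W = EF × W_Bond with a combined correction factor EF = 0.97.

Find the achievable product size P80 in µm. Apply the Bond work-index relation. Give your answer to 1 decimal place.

P80 = 166.9 µm

Bond:  W = 10 Wi (1/√P − 1/√F)
W_Bond = W / EF = 9.923 / 0.97 = 10.2299 kWh/t
1/√P80 = 1/√F80 + W_Bond/(10·Wi)
  = 10.2299/(10·15.3) + 1/√8996 = 0.066862 + 0.010543 = 0.077405
P80 = (1/0.077405)² = 12.9190² = 166.90 µm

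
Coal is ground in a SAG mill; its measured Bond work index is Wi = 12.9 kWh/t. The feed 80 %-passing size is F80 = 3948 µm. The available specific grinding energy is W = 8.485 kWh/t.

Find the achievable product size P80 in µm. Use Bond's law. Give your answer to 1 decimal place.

W = 10 Wi (P80^-0.5 − F80^-0.5)
⇒ 1/√P80 = W/(10·Wi) + 1/√F80
  = 8.4850/(10·12.9) + 1/√3948 = 0.065775 + 0.015915 = 0.081690
P80 = (1/0.081690)² = 12.2413² = 149.85 µm

P80 = 149.9 µm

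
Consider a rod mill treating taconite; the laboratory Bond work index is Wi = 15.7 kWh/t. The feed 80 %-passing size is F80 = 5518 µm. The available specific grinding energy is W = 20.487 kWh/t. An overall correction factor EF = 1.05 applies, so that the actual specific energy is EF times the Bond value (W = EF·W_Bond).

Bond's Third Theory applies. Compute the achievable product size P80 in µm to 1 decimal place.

W = 10·Wi·(P80^(-½) − F80^(-½))
W_Bond = W / EF = 20.487 / 1.05 = 19.5114 kWh/t
P80^(−½) = W_Bond/(10 Wi) + F80^(−½)
  = 19.5114/(10·15.7) + 1/√5518 = 0.124277 + 0.013462 = 0.137739
P80 = (1/0.137739)² = 7.2601² = 52.71 µm

P80 = 52.7 µm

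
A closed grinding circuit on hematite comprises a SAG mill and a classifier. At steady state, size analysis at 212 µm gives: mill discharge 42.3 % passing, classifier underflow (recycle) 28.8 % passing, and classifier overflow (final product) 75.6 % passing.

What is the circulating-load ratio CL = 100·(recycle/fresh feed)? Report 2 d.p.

CL = 246.67 %

Classifier node, passing 212 µm:
(1+r)d = ru + o → r = (o−d)/(d−u)
r = (75.6 − 42.3)/(42.3 − 28.8) = 33.3/13.5 = 2.4667
CL = 100·r = 246.67 %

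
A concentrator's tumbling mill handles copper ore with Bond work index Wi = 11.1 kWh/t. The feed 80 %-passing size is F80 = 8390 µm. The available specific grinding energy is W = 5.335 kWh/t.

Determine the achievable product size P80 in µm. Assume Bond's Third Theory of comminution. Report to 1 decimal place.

P80 = 287.5 µm

Bond: W = 10·Wi·(1/√P80 − 1/√F80)
⇒ 1/√P80 = W/(10·Wi) + 1/√F80
  = 5.3350/(10·11.1) + 1/√8390 = 0.048063 + 0.010917 = 0.058980
P80 = (1/0.058980)² = 16.9548² = 287.46 µm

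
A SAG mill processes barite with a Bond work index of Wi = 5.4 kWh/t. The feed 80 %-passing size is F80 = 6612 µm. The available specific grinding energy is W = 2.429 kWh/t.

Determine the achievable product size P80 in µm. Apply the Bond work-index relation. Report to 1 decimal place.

P80 = 304.8 µm

Bond:  W = 10 Wi (1/√P − 1/√F)
1/√P80 = 1/√F80 + W/(10·Wi)
  = 2.4290/(10·5.4) + 1/√6612 = 0.044981 + 0.012298 = 0.057279
P80 = (1/0.057279)² = 17.4583² = 304.79 µm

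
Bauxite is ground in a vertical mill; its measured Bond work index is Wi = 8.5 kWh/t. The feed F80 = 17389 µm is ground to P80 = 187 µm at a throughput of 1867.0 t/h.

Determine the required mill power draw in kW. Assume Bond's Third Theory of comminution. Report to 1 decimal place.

P = 10401.5 kW

Bond:  W = 10 Wi (1/√P − 1/√F)
W = 10·8.5·(1/√187 − 1/√17389) = 10·8.5·(0.065544) = 5.5712 kWh/t
Power = W × throughput = 5.5712 kWh/t × 1867.0 t/h = 10401.5 kW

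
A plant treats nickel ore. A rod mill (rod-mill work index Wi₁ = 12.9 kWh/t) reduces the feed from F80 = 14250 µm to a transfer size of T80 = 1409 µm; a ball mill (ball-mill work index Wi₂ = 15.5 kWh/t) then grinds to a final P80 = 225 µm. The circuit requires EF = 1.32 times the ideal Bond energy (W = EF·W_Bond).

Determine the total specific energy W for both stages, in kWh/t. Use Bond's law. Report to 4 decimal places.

W = 10 Wi (1/√P80 − 1/√F80)  [Bond]
Stage 1 (14250→1409 µm, Wi₁=12.9): W₁ = 10·12.9·(0.026641 − 0.008377) = 2.3560 kWh/t
Stage 2 (1409→225 µm, Wi₂=15.5): W₂ = 10·15.5·(0.066667 − 0.026641) = 6.2040 kWh/t
W = W₁ + W₂ = 2.3560 + 6.2040 = 8.5600 kWh/t
With EF = 1.32: W = 8.5600·1.32 = 11.2992 kWh/t

W = 11.2992 kWh/t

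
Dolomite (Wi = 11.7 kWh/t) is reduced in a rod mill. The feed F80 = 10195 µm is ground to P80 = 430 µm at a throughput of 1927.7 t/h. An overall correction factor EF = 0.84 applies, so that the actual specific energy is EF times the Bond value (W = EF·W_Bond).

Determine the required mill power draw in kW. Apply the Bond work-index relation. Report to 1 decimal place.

P = 7260.0 kW

Bond: W = 10·Wi·(1/√P80 − 1/√F80)
W = 10·11.7·(1/√430 − 1/√10195) = 10·11.7·(0.038320) = 4.4835 kWh/t
With EF = 0.84: W = 4.4835·0.84 = 3.7661 kWh/t
P = W·T = 3.7661·1927.7 = 7260.0 kW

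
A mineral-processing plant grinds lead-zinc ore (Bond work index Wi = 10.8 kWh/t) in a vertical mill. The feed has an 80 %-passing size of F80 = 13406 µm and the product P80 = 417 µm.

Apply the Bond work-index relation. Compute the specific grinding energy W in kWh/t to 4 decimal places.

W = 10 Wi (1/√P80 − 1/√F80)  [Bond]
1/√417 = 0.048970;  1/√13406 = 0.008637
W = 10·10.8·(0.048970 − 0.008637) = 4.3560 kWh/t

W = 4.3560 kWh/t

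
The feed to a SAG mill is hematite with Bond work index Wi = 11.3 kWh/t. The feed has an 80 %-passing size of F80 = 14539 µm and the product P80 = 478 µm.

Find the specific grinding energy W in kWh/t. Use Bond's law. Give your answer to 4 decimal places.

W = 4.2313 kWh/t

Bond:  W = 10 Wi (1/√P − 1/√F)
1/√478 = 0.045739;  1/√14539 = 0.008293
W = 10·11.3·(0.045739 − 0.008293) = 4.2313 kWh/t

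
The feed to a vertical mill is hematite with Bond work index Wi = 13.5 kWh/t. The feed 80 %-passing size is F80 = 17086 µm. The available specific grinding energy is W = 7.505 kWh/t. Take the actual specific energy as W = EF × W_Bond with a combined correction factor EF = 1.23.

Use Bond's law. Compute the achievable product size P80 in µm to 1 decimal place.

P80 = 358.1 µm

Bond: W = 10·Wi·(1/√P80 − 1/√F80)
W_Bond = W / EF = 7.505 / 1.23 = 6.1016 kWh/t
P80^-0.5 = F80^-0.5 + W_Bond/(10 Wi)
  = 6.1016/(10·13.5) + 1/√17086 = 0.045197 + 0.007650 = 0.052848
P80 = (1/0.052848)² = 18.9224² = 358.06 µm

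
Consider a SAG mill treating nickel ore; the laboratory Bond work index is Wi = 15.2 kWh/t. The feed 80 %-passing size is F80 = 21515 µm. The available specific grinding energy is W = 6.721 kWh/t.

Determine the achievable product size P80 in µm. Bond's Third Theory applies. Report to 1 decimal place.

P80 = 383.9 µm

W = 10·Wi·(P80^(-½) − F80^(-½))
⇒ 1/√P80 = W/(10 Wi) + 1/√F80
  = 6.7210/(10·15.2) + 1/√21515 = 0.044217 + 0.006818 = 0.051035
P80 = (1/0.051035)² = 19.5945² = 383.95 µm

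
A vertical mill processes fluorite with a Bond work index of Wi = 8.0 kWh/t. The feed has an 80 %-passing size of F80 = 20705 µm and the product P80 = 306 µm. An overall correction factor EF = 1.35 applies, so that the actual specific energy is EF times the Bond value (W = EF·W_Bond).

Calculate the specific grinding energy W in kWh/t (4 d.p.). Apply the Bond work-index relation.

W = 5.4234 kWh/t

W = 10 Wi (1/√P80 − 1/√F80)  [Bond]
1/√306 = 0.057166;  1/√20705 = 0.006950
W = 10·8.0·(0.057166 − 0.006950) = 4.0173 kWh/t
W_actual = 1.35 × 4.0173 = 5.4234 kWh/t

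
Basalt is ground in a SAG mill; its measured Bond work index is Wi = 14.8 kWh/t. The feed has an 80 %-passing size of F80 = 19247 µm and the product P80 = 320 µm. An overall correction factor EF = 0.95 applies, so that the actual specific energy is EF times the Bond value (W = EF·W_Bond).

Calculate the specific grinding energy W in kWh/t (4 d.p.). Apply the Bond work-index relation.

W = 6.8463 kWh/t

W = 10·Wi·[P80^(−½) − F80^(−½)]
1/√320 = 0.055902;  1/√19247 = 0.007208
W = 10·14.8·(0.055902 − 0.007208) = 7.2067 kWh/t
W_actual = 0.95 × 7.2067 = 6.8463 kWh/t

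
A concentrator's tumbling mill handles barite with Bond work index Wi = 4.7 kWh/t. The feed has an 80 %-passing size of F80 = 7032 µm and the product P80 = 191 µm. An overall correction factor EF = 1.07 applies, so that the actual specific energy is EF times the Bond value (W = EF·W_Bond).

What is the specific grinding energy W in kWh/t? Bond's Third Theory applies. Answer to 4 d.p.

W = 3.0391 kWh/t

W = 10 Wi / √P80 − 10 Wi / √F80
1/√191 = 0.072357;  1/√7032 = 0.011925
W = 10·4.7·(0.072357 − 0.011925) = 2.8403 kWh/t
Corrected W = EF·W_Bond = 1.07·2.8403 = 3.0391 kWh/t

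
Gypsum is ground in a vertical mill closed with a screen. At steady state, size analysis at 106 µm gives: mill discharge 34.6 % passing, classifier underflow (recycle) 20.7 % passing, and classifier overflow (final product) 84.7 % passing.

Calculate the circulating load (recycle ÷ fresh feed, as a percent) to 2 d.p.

CL = 360.43 %

Balance %-passing 106 µm (r = R/F):
(1+r)d = ru + o → r = (o−d)/(d−u)
r = (84.7 − 34.6)/(34.6 − 20.7) = 50.1/13.9 = 3.6043
CL = 100·r = 360.43 %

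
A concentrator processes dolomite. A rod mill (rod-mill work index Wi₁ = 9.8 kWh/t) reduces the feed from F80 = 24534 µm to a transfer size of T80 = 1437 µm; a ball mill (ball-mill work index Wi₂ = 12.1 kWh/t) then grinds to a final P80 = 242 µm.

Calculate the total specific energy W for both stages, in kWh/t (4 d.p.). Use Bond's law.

W = 6.5458 kWh/t

W_Bond = 10·Wi·(1/√P₈₀ − 1/√F₈₀)
Stage 1 (24534→1437 µm, Wi₁=9.8): W₁ = 10·9.8·(0.026380 − 0.006384) = 1.9596 kWh/t
Stage 2 (1437→242 µm, Wi₂=12.1): W₂ = 10·12.1·(0.064282 − 0.026380) = 4.5862 kWh/t
W = W₁ + W₂ = 1.9596 + 4.5862 = 6.5458 kWh/t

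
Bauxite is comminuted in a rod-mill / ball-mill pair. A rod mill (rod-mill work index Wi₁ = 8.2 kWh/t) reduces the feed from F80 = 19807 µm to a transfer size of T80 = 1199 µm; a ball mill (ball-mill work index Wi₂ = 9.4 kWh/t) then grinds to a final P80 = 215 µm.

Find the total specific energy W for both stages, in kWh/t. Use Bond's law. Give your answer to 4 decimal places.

W = 5.4815 kWh/t

W_Bond = 10·Wi·(1/√P₈₀ − 1/√F₈₀)
Stage 1 (19807→1199 µm, Wi₁=8.2): W₁ = 10·8.2·(0.028880 − 0.007105) = 1.7855 kWh/t
Stage 2 (1199→215 µm, Wi₂=9.4): W₂ = 10·9.4·(0.068199 − 0.028880) = 3.6961 kWh/t
W = W₁ + W₂ = 1.7855 + 3.6961 = 5.4815 kWh/t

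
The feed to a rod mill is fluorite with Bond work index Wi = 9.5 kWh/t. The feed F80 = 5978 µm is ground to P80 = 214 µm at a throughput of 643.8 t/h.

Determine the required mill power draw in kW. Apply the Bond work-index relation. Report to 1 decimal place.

P = 3389.8 kW

W_Bond = 10·Wi·(1/√P₈₀ − 1/√F₈₀)
W = 10·9.5·(1/√214 − 1/√5978) = 10·9.5·(0.055425) = 5.2654 kWh/t
Power = W × throughput = 5.2654 kWh/t × 643.8 t/h = 3389.8 kW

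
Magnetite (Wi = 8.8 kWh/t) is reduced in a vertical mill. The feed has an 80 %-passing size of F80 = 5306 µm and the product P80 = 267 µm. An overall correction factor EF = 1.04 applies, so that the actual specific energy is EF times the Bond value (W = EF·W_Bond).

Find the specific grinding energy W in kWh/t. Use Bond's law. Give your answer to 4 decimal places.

W = 4.3445 kWh/t

W = 10 Wi / √P80 − 10 Wi / √F80
1/√267 = 0.061199;  1/√5306 = 0.013728
W = 10·8.8·(0.061199 − 0.013728) = 4.1774 kWh/t
With EF = 1.04: W = 4.1774·1.04 = 4.3445 kWh/t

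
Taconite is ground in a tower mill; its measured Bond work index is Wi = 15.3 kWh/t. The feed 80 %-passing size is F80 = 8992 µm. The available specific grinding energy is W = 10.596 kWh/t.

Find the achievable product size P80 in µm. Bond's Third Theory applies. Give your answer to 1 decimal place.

Bond:  W = 10 Wi (1/√P − 1/√F)
P80^(−½) = W/(10 Wi) + F80^(−½)
  = 10.5960/(10·15.3) + 1/√8992 = 0.069255 + 0.010546 = 0.079801
P80 = (1/0.079801)² = 12.5312² = 157.03 µm

P80 = 157.0 µm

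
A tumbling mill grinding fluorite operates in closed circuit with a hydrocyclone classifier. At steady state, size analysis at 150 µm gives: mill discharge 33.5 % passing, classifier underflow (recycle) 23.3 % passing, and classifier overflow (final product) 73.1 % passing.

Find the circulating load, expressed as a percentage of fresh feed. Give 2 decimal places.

Let r = R/F. Size balance at 150 µm:
(1+r)d = ru + o → r = (o−d)/(d−u)
r = (73.1 − 33.5)/(33.5 − 23.3) = 39.6/10.2 = 3.8824
CL = 100·r = 388.24 %

CL = 388.24 %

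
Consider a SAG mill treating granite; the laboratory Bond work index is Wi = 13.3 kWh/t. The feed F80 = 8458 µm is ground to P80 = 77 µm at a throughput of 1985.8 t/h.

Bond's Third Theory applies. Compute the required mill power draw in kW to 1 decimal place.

W_Bond = 10·Wi·(1/√P₈₀ − 1/√F₈₀)
W = 10·13.3·(1/√77 − 1/√8458) = 10·13.3·(0.103087) = 13.7106 kWh/t
Mill draw = 13.7106 × 1985.8 = 27226.5 kW

P = 27226.5 kW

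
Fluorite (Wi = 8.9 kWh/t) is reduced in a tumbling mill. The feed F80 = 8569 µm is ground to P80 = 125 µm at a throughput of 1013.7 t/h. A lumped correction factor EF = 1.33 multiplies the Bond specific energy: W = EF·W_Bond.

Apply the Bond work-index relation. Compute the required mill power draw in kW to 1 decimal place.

P = 9436.1 kW

W_Bond = 10·Wi·(1/√P₈₀ − 1/√F₈₀)
W = 10·8.9·(1/√125 − 1/√8569) = 10·8.9·(0.078640) = 6.9990 kWh/t
With EF = 1.33: W = 6.9990·1.33 = 9.3086 kWh/t
Mill draw = 9.3086 × 1013.7 = 9436.1 kW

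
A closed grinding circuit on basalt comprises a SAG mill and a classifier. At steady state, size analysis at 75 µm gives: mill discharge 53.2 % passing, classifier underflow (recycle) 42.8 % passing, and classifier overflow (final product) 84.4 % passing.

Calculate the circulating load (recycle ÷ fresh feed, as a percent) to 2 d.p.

Let r = R/F. Size balance at 75 µm:
Fd + Rd = Ru + Fo ⇒ R/F = (o−d)/(d−u)
r = (84.4 − 53.2)/(53.2 − 42.8) = 31.2/10.4 = 3.0000
CL = 100·r = 300.00 %

CL = 300.00 %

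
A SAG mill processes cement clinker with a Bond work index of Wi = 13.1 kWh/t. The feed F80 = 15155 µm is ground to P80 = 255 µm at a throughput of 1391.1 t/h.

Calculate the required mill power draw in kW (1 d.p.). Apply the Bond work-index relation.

W = 10 Wi / √P80 − 10 Wi / √F80
W = 10·13.1·(1/√255 − 1/√15155) = 10·13.1·(0.054499) = 7.1394 kWh/t
Power = W × throughput = 7.1394 kWh/t × 1391.1 t/h = 9931.6 kW

P = 9931.6 kW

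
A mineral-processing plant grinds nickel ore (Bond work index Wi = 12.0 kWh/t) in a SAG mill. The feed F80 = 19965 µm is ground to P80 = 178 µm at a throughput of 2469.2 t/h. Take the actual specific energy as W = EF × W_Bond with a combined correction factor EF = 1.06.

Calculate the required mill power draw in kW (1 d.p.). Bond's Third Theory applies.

W_Bond = 10·Wi·(1/√P₈₀ − 1/√F₈₀)
W = 10·12.0·(1/√178 − 1/√19965) = 10·12.0·(0.067876) = 8.1451 kWh/t
Corrected W = EF·W_Bond = 1.06·8.1451 = 8.6338 kWh/t
P = W·T = 8.6338·2469.2 = 21318.6 kW

P = 21318.6 kW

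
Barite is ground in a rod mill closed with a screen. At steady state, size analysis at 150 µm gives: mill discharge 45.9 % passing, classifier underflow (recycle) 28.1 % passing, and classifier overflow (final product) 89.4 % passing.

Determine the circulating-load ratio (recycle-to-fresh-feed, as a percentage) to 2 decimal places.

Let r = R/F. Size balance at 150 µm:
(1+r)d = ru + o → r = (o−d)/(d−u)
r = (89.4 − 45.9)/(45.9 − 28.1) = 43.5/17.8 = 2.4438
CL = 100·r = 244.38 %

CL = 244.38 %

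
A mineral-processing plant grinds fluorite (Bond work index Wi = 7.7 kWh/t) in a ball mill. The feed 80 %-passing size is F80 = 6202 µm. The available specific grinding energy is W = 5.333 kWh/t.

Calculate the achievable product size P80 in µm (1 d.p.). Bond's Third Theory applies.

P80 = 148.9 µm

W = 10·Wi·(P80^(-½) − F80^(-½))
⇒ 1/√P80 = W/(10·Wi) + 1/√F80
  = 5.3330/(10·7.7) + 1/√6202 = 0.069260 + 0.012698 = 0.081958
P80 = (1/0.081958)² = 12.2014² = 148.87 µm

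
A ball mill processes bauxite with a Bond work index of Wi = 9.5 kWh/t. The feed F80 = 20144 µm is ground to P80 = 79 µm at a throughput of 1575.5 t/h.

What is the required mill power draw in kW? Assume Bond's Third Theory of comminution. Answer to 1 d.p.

P = 15784.9 kW

W = 10 Wi (P80^-0.5 − F80^-0.5)
W = 10·9.5·(1/√79 − 1/√20144) = 10·9.5·(0.105463) = 10.0190 kWh/t
P = W·T = 10.0190·1575.5 = 15784.9 kW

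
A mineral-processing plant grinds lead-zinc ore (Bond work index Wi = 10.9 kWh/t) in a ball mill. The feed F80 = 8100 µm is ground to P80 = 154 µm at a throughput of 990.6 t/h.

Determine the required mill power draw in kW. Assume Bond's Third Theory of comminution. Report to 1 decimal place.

Bond:  W = 10 Wi (1/√P − 1/√F)
W = 10·10.9·(1/√154 − 1/√8100) = 10·10.9·(0.069471) = 7.5724 kWh/t
Power = W × throughput = 7.5724 kWh/t × 990.6 t/h = 7501.2 kW

P = 7501.2 kW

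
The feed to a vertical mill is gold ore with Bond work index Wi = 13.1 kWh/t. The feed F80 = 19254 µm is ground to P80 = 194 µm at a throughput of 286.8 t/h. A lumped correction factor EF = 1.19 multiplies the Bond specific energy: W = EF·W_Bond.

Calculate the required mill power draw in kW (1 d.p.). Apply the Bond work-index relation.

P = 2887.7 kW

W = 10 Wi (1/√P80 − 1/√F80)  [Bond]
W = 10·13.1·(1/√194 − 1/√19254) = 10·13.1·(0.064589) = 8.4612 kWh/t
Apply correction: 8.4612 × 1.19 = 10.0688 kWh/t
P = W·T = 10.0688·286.8 = 2887.7 kW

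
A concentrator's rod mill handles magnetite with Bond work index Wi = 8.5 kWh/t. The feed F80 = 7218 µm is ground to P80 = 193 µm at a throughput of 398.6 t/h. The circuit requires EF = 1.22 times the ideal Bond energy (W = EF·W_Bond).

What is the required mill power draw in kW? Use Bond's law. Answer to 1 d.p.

W = 10 Wi (1/√P80 − 1/√F80)  [Bond]
W = 10·8.5·(1/√193 − 1/√7218) = 10·8.5·(0.060211) = 5.1179 kWh/t
Corrected W = EF·W_Bond = 1.22·5.1179 = 6.2439 kWh/t
Power = W × throughput = 6.2439 kWh/t × 398.6 t/h = 2488.8 kW

P = 2488.8 kW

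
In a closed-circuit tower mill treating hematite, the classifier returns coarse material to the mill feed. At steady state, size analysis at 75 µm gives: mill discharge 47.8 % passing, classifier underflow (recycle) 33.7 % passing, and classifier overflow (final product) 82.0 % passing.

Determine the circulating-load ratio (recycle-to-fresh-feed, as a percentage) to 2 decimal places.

Balance %-passing 75 µm (r = R/F):
d + r·d = r·u + o → r(d−u) = o−d
r = (82.0 − 47.8)/(47.8 − 33.7) = 34.2/14.1 = 2.4255
CL = 100·r = 242.55 %

CL = 242.55 %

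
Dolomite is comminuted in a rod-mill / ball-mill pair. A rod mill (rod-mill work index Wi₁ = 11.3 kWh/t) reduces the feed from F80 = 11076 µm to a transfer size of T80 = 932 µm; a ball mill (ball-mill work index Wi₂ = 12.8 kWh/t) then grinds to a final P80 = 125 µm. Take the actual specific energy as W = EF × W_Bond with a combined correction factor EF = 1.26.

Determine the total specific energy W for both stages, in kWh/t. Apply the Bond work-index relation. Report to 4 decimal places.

W = 12.4534 kWh/t

W = 10 Wi / √P80 − 10 Wi / √F80
Stage 1 (11076→932 µm, Wi₁=11.3): W₁ = 10·11.3·(0.032756 − 0.009502) = 2.6277 kWh/t
Stage 2 (932→125 µm, Wi₂=12.8): W₂ = 10·12.8·(0.089443 − 0.032756) = 7.2559 kWh/t
W = W₁ + W₂ = 2.6277 + 7.2559 = 9.8836 kWh/t
Corrected W = EF·W_Bond = 1.26·9.8836 = 12.4534 kWh/t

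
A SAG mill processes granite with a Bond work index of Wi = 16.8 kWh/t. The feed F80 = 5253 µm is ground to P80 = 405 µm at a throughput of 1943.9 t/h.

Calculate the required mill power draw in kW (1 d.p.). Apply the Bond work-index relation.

W = 10 Wi (P80^-0.5 − F80^-0.5)
W = 10·16.8·(1/√405 − 1/√5253) = 10·16.8·(0.035893) = 6.0300 kWh/t
P = W·T = 6.0300·1943.9 = 11721.8 kW

P = 11721.8 kW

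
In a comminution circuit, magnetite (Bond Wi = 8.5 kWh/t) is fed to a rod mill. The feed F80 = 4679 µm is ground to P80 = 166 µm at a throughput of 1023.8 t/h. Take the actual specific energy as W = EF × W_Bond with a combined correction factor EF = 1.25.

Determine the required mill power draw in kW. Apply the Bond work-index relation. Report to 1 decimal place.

P = 6852.6 kW

W = 10 Wi (P80^-0.5 − F80^-0.5)
W = 10·8.5·(1/√166 − 1/√4679) = 10·8.5·(0.062996) = 5.3546 kWh/t
W_actual = 1.25 × 5.3546 = 6.6933 kWh/t
Power = W × throughput = 6.6933 kWh/t × 1023.8 t/h = 6852.6 kW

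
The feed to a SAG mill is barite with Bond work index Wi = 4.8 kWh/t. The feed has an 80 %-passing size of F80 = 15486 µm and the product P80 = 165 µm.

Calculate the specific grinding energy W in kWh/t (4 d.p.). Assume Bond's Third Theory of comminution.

W = 10·Wi·(P80^(-½) − F80^(-½))
1/√165 = 0.077850;  1/√15486 = 0.008036
W = 10·4.8·(0.077850 − 0.008036) = 3.3511 kWh/t

W = 3.3511 kWh/t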